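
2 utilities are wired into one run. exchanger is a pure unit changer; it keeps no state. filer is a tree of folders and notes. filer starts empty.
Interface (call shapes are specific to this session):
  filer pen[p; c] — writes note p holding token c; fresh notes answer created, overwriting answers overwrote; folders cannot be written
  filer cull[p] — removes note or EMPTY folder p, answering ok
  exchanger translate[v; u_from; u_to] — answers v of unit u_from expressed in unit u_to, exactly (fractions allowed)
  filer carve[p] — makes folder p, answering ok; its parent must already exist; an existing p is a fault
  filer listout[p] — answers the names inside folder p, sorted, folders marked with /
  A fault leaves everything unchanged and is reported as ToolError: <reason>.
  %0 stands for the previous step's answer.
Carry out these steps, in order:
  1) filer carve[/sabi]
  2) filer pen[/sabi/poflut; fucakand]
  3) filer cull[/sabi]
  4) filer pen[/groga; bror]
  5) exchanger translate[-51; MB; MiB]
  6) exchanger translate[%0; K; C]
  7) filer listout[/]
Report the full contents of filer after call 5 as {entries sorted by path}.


% filer carve p→/sabi
:: ok
% filer pen p→/sabi/poflut c→fucakand
:: created
% filer cull p→/sabi
:: ToolError: not empty
% filer pen p→/groga c→bror
:: created
% exchanger translate v→-51 u_from→MB u_to→MiB
:: -796875/16384
% exchanger translate v→%0 u_from→K u_to→C
:: -26360823/81920
% filer listout p→/
:: [groga, sabi/]

Answer: {groga=bror, sabi/, sabi/poflut=fucakand}


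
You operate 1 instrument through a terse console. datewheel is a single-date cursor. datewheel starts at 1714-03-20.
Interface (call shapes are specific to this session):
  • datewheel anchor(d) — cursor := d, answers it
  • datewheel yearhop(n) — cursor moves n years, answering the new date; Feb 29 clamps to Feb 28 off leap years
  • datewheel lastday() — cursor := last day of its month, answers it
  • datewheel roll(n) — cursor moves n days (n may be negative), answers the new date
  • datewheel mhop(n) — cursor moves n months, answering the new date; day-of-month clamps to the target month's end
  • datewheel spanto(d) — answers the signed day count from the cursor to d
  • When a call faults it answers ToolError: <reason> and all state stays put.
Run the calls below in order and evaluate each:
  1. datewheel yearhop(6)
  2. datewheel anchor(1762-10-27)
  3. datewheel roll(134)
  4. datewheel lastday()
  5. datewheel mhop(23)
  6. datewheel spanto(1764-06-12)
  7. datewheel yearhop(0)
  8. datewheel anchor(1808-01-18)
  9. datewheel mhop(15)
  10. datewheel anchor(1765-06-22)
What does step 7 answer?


·→ datewheel yearhop(n=6)
·← 1720-03-20
·→ datewheel anchor(d=1762-10-27)
·← 1762-10-27
·→ datewheel roll(n=134)
·← 1763-03-10
·→ datewheel lastday()
·← 1763-03-31
·→ datewheel mhop(n=23)
·← 1765-02-28
·→ datewheel spanto(d=1764-06-12)
·← -261
·→ datewheel yearhop(n=0)
·← 1765-02-28
·→ datewheel anchor(d=1808-01-18)
·← 1808-01-18
·→ datewheel mhop(n=15)
·← 1809-04-18
·→ datewheel anchor(d=1765-06-22)
·← 1765-06-22

Answer: 1765-02-28


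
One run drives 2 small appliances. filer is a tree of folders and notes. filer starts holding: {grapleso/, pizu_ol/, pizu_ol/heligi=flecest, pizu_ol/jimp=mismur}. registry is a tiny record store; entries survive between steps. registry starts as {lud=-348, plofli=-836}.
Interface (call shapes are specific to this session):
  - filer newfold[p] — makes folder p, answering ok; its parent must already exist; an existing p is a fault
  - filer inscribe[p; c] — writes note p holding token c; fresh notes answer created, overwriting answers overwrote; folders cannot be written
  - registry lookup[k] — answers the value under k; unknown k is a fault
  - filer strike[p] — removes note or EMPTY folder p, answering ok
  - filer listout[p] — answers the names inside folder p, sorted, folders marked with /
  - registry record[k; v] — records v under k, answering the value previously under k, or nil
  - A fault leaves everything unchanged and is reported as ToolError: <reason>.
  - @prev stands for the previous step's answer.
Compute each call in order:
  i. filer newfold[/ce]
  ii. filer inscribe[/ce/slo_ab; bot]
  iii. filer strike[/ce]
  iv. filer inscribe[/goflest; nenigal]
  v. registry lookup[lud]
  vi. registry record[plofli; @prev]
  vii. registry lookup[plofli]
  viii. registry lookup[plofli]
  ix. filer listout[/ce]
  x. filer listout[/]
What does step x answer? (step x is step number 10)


> filer newfold p: /ce
[out] ok
> filer inscribe p: /ce/slo_ab c: bot
[out] created
> filer strike p: /ce
[out] ToolError: not empty
> filer inscribe p: /goflest c: nenigal
[out] created
> registry lookup k: lud
[out] -348
> registry record k: plofli v: @prev
[out] -836
> registry lookup k: plofli
[out] -348
> registry lookup k: plofli
[out] -348
> filer listout p: /ce
[out] [slo_ab]
> filer listout p: /
[out] [ce/, goflest, grapleso/, pizu_ol/]

Answer: [ce/, goflest, grapleso/, pizu_ol/]


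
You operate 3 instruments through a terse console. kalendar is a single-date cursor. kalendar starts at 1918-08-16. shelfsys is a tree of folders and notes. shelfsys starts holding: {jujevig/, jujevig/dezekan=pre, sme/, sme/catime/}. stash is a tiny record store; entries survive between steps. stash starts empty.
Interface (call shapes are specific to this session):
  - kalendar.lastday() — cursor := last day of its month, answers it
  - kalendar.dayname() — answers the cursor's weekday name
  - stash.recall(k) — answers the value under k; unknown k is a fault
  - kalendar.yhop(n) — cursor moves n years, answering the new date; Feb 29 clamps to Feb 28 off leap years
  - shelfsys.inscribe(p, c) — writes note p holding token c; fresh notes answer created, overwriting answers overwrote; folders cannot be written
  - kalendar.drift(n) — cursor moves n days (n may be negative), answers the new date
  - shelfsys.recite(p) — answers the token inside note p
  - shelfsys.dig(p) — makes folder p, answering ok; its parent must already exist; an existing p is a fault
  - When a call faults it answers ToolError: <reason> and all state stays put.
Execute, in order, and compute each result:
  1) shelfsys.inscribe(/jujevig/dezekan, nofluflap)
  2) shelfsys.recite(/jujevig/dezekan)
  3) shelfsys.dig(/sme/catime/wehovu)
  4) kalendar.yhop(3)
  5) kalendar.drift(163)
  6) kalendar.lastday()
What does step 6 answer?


Answer: 1922-01-31

Derivation:
Now I run shelfsys.inscribe on /jujevig/dezekan, nofluflap, which returns overwrote.
Calling shelfsys.recite on /jujevig/dezekan, → nofluflap.
Next I call shelfsys.dig on /sme/catime/wehovu, and get ok.
I invoke kalendar.yhop on 3, giving 1921-08-16.
Now I run kalendar.drift on 163, which returns 1922-01-26.
Next I call kalendar.lastday, yielding 1922-01-31.


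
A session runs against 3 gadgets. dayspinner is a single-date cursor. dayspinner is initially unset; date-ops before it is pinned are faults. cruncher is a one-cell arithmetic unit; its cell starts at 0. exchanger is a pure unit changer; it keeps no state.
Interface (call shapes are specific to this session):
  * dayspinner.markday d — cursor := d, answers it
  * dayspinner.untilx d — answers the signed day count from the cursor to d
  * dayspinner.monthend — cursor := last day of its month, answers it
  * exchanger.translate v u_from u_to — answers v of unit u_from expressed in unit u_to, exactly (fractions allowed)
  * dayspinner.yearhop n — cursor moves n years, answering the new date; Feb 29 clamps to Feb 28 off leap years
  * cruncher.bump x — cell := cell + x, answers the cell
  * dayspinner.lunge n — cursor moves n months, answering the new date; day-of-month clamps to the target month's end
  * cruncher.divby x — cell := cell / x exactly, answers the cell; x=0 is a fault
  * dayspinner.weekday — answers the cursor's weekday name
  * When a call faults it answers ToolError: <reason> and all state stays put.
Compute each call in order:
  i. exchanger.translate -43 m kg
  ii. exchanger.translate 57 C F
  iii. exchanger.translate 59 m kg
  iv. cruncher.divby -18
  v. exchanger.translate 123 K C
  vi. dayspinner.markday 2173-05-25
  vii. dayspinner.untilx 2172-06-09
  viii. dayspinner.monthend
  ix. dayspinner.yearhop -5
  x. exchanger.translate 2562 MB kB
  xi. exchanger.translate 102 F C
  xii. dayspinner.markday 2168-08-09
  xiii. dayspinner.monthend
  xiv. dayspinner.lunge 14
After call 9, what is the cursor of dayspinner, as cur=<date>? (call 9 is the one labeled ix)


% 1. exchanger.translate(v='-43', u_from='m', u_to='kg') -> ToolError: incompatible units
% 2. exchanger.translate(v='57', u_from='C', u_to='F') -> 673/5
% 3. exchanger.translate(v='59', u_from='m', u_to='kg') -> ToolError: incompatible units
% 4. cruncher.divby(x='-18') -> 0
% 5. exchanger.translate(v='123', u_from='K', u_to='C') -> -3003/20
% 6. dayspinner.markday(d='2173-05-25') -> 2173-05-25
% 7. dayspinner.untilx(d='2172-06-09') -> -350
% 8. dayspinner.monthend() -> 2173-05-31
% 9. dayspinner.yearhop(n='-5') -> 2168-05-31
% 10. exchanger.translate(v='2562', u_from='MB', u_to='kB') -> 2562000
% 11. exchanger.translate(v='102', u_from='F', u_to='C') -> 350/9
% 12. dayspinner.markday(d='2168-08-09') -> 2168-08-09
% 13. dayspinner.monthend() -> 2168-08-31
% 14. dayspinner.lunge(n='14') -> 2169-10-31

Answer: cur=2168-05-31


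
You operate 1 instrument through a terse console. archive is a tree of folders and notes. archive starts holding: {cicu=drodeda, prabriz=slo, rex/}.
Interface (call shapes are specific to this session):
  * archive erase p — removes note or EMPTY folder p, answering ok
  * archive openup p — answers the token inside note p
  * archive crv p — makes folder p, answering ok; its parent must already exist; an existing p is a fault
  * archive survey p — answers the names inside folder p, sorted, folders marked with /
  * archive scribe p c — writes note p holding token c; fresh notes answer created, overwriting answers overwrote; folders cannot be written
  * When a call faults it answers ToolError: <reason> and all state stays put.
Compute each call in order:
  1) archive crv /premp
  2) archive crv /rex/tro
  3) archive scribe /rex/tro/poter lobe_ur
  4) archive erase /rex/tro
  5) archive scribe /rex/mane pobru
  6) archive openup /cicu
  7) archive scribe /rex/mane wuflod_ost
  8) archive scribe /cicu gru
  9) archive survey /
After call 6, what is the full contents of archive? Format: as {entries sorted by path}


# 1. archive crv(/premp) : ok
# 2. archive crv(/rex/tro) : ok
# 3. archive scribe(/rex/tro/poter, lobe_ur) : created
# 4. archive erase(/rex/tro) : ToolError: not empty
# 5. archive scribe(/rex/mane, pobru) : created
# 6. archive openup(/cicu) : drodeda
# 7. archive scribe(/rex/mane, wuflod_ost) : overwrote
# 8. archive scribe(/cicu, gru) : overwrote
# 9. archive survey(/) : [cicu, prabriz, premp/, rex/]

Answer: {cicu=drodeda, prabriz=slo, premp/, rex/, rex/mane=pobru, rex/tro/, rex/tro/poter=lobe_ur}


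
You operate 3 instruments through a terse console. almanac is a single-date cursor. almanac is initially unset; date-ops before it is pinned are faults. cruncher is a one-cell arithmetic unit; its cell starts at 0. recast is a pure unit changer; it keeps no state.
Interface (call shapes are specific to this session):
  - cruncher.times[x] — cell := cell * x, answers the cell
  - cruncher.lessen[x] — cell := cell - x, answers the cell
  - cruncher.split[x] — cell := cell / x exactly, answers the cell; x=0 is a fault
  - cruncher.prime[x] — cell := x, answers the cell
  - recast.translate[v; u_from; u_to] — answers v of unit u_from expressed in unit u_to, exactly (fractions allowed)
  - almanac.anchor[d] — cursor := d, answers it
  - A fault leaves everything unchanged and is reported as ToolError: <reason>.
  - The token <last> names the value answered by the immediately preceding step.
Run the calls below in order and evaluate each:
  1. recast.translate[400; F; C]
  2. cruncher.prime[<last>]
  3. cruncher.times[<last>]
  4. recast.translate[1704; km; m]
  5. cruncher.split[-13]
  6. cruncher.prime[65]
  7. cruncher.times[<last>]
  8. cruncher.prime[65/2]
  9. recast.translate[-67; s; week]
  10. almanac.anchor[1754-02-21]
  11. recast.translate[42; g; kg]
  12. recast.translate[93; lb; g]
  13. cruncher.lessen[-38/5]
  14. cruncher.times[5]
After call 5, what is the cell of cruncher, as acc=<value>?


>>> recast.translate v→400 u_from→F u_to→C
  1840/9
>>> cruncher.prime x→<last>
  1840/9
>>> cruncher.times x→<last>
  3385600/81
>>> recast.translate v→1704 u_from→km u_to→m
  1704000
>>> cruncher.split x→-13
  -3385600/1053
>>> cruncher.prime x→65
  65
>>> cruncher.times x→<last>
  4225
>>> cruncher.prime x→65/2
  65/2
>>> recast.translate v→-67 u_from→s u_to→week
  -67/604800
>>> almanac.anchor d→1754-02-21
  1754-02-21
>>> recast.translate v→42 u_from→g u_to→kg
  21/500
>>> recast.translate v→93 u_from→lb u_to→g
  4218409041/100000
>>> cruncher.lessen x→-38/5
  401/10
>>> cruncher.times x→5
  401/2

Answer: acc=-3385600/1053


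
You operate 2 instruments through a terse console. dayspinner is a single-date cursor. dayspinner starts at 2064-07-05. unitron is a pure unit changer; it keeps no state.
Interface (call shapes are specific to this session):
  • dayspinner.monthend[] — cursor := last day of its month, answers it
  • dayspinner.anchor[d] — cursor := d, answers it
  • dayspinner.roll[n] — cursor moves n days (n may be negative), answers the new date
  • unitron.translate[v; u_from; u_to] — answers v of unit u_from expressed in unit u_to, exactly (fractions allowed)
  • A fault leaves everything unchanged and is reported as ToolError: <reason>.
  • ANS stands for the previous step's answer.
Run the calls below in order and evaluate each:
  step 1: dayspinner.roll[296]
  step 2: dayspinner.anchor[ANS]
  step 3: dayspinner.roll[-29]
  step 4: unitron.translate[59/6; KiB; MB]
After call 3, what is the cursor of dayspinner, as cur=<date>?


> dayspinner.roll n→296
[out] 2065-04-27
> dayspinner.anchor d→ANS
[out] 2065-04-27
> dayspinner.roll n→-29
[out] 2065-03-29
> unitron.translate v→59/6 u_from→KiB u_to→MB
[out] 472/46875

Answer: cur=2065-03-29


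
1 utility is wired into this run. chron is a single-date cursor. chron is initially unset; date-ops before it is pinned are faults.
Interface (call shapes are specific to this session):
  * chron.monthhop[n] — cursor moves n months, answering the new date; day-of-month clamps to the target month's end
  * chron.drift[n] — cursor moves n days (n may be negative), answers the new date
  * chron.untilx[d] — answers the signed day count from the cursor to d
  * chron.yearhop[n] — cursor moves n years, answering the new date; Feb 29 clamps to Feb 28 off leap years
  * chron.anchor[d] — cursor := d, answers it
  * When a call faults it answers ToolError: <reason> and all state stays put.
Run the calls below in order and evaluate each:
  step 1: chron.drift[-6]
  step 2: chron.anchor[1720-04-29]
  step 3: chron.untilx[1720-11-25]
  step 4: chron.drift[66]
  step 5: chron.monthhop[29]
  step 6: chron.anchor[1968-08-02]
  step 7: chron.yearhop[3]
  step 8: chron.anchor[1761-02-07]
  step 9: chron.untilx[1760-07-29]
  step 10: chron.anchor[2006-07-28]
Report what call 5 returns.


Answer: 1722-12-04

Derivation:
! 1. drift(n: -6) == ToolError: no date set
! 2. anchor(d: 1720-04-29) == 1720-04-29
! 3. untilx(d: 1720-11-25) == 210
! 4. drift(n: 66) == 1720-07-04
! 5. monthhop(n: 29) == 1722-12-04
! 6. anchor(d: 1968-08-02) == 1968-08-02
! 7. yearhop(n: 3) == 1971-08-02
! 8. anchor(d: 1761-02-07) == 1761-02-07
! 9. untilx(d: 1760-07-29) == -193
! 10. anchor(d: 2006-07-28) == 2006-07-28


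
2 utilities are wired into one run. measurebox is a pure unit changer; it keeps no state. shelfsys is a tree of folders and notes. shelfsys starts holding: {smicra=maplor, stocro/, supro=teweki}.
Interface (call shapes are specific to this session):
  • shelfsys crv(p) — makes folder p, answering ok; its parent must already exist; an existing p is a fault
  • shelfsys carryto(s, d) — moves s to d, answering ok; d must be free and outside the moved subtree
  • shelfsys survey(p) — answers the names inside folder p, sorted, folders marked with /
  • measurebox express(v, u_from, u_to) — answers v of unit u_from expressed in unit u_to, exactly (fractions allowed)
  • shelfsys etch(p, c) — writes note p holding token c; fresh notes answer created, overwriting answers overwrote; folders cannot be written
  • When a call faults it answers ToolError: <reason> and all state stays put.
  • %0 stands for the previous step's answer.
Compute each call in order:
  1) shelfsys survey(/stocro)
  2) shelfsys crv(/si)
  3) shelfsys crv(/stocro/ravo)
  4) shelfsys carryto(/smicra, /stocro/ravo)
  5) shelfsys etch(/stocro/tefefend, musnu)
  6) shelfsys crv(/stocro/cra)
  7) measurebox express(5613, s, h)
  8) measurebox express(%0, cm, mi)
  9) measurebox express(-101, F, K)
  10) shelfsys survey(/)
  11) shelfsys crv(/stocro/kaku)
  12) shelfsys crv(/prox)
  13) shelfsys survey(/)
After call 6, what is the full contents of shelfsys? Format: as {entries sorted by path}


Answer: {si/, smicra=maplor, stocro/, stocro/cra/, stocro/ravo/, stocro/tefefend=musnu, supro=teweki}

Derivation:
I invoke shelfsys survey with p=/stocro, and see [].
I use shelfsys crv with p=/si, and observe ok.
I use shelfsys crv with p=/stocro/ravo, which returns ok.
I run shelfsys carryto with s=/smicra, d=/stocro/ravo, and observe ToolError: exists.
I try shelfsys etch with p=/stocro/tefefend, c=musnu, which returns created.
Then shelfsys crv with p=/stocro/cra, — result: ok.
Now I run measurebox express with v=5613, u_from=s, u_to=h, and see 1871/1200.
Calling measurebox express with v=%0, u_from=cm, u_to=mi, and see 1871/193121280.
I call measurebox express with v=-101, u_from=F, u_to=K, → 35867/180.
Now I run shelfsys survey with p=/, and get [si/, smicra, stocro/, supro].
I invoke shelfsys crv with p=/stocro/kaku, and get ok.
I use shelfsys crv with p=/prox: ok.
I call shelfsys survey with p=/, and see [prox/, si/, smicra, stocro/, supro].


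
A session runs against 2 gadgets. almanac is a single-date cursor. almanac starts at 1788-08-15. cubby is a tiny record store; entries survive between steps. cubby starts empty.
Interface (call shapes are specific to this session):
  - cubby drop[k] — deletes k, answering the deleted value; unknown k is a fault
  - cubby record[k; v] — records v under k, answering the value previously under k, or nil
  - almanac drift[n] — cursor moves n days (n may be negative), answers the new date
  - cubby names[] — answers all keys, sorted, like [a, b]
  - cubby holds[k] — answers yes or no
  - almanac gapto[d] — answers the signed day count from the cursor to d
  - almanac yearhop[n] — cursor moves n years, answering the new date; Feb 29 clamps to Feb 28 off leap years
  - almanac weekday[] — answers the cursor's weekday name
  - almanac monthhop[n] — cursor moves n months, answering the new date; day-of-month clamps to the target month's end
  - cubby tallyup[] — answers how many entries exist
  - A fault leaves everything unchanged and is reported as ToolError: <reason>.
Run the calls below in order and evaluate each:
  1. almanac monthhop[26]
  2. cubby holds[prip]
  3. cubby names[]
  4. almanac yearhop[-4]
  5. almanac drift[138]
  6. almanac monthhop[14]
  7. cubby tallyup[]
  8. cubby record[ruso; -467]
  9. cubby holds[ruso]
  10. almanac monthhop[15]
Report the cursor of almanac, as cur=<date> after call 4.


Answer: cur=1786-10-15

Derivation:
I invoke almanac monthhop using n='26', yielding 1790-10-15.
Using cubby holds using k='prip', and observe no.
I run cubby names(), and observe [].
Then almanac yearhop using n='-4', yielding 1786-10-15.
I use almanac drift using n='138': 1787-03-02.
Using almanac monthhop using n='14', giving 1788-05-02.
I call cubby tallyup(), — result: 0.
I run cubby record using k='ruso', v='-467', giving nil.
I invoke cubby holds using k='ruso', which returns yes.
Using almanac monthhop using n='15', and get 1789-08-02.


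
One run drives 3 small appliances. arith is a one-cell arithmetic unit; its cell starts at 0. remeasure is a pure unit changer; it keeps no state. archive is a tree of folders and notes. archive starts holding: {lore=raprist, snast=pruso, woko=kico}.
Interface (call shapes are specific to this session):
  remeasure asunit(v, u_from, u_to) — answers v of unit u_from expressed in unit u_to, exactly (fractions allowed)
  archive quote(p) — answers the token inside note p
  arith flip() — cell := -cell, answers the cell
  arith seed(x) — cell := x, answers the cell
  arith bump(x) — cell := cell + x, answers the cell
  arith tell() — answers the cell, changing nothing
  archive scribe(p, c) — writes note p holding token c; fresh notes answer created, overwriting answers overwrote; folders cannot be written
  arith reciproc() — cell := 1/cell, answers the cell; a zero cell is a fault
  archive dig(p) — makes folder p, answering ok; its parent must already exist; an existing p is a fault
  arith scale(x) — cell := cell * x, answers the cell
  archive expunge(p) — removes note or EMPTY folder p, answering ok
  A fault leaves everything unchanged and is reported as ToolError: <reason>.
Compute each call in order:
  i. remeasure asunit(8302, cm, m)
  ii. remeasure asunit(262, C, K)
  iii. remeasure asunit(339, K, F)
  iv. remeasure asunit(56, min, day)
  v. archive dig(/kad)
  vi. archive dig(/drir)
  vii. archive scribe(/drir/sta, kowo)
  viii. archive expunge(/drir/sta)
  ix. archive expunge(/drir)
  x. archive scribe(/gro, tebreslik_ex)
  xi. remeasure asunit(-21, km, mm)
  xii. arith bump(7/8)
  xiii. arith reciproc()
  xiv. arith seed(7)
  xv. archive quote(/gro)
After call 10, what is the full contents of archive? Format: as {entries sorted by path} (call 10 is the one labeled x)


-> remeasure asunit(8302, cm, m)
<- 4151/50
-> remeasure asunit(262, C, K)
<- 10703/20
-> remeasure asunit(339, K, F)
<- 15053/100
-> remeasure asunit(56, min, day)
<- 7/180
-> archive dig(/kad)
<- ok
-> archive dig(/drir)
<- ok
-> archive scribe(/drir/sta, kowo)
<- created
-> archive expunge(/drir/sta)
<- ok
-> archive expunge(/drir)
<- ok
-> archive scribe(/gro, tebreslik_ex)
<- created
-> remeasure asunit(-21, km, mm)
<- -21000000
-> arith bump(7/8)
<- 7/8
-> arith reciproc()
<- 8/7
-> arith seed(7)
<- 7
-> archive quote(/gro)
<- tebreslik_ex

Answer: {gro=tebreslik_ex, kad/, lore=raprist, snast=pruso, woko=kico}


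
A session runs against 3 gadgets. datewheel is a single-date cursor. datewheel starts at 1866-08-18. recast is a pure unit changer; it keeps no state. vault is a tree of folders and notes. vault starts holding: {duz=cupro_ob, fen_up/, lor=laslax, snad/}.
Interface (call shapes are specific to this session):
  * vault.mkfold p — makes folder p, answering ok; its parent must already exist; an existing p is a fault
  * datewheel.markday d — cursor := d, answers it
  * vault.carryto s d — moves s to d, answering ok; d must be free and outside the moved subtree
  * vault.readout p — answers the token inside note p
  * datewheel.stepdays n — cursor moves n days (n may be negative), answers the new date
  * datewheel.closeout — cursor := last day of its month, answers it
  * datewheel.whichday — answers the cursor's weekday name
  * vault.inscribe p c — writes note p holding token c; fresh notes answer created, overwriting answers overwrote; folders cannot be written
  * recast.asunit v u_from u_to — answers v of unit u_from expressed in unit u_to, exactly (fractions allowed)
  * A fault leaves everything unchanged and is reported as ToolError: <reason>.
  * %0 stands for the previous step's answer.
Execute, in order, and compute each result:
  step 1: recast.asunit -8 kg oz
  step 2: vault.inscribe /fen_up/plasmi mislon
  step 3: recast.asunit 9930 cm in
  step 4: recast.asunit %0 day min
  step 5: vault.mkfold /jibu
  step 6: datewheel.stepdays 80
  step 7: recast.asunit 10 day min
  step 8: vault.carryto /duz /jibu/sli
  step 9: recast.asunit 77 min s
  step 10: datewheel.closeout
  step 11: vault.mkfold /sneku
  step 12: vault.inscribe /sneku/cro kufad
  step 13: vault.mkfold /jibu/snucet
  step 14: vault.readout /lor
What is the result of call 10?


Answer: 1866-11-30

Derivation:
> recast.asunit v→-8 u_from→kg u_to→oz
= -12800000000/45359237
> vault.inscribe p→/fen_up/plasmi c→mislon
= created
> recast.asunit v→9930 u_from→cm u_to→in
= 496500/127
> recast.asunit v→%0 u_from→day u_to→min
= 714960000/127
> vault.mkfold p→/jibu
= ok
> datewheel.stepdays n→80
= 1866-11-06
> recast.asunit v→10 u_from→day u_to→min
= 14400
> vault.carryto s→/duz d→/jibu/sli
= ok
> recast.asunit v→77 u_from→min u_to→s
= 4620
> datewheel.closeout
= 1866-11-30
> vault.mkfold p→/sneku
= ok
> vault.inscribe p→/sneku/cro c→kufad
= created
> vault.mkfold p→/jibu/snucet
= ok
> vault.readout p→/lor
= laslax


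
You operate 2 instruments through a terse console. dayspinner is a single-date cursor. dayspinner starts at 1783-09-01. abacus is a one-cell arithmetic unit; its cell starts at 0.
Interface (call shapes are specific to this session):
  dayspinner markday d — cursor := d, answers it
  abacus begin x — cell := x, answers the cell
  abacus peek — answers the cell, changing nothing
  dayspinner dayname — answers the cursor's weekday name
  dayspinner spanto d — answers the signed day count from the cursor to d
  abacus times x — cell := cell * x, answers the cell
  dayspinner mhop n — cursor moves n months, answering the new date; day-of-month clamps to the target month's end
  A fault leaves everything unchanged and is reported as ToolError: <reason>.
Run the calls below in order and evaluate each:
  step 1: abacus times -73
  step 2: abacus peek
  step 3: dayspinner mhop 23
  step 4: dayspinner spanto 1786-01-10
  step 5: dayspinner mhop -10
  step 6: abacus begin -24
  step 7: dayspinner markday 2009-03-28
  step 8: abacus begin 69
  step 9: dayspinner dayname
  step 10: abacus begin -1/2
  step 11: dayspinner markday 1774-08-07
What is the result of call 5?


-- 1. abacus times(x='-73') : 0
-- 2. abacus peek() : 0
-- 3. dayspinner mhop(n='23') : 1785-08-01
-- 4. dayspinner spanto(d='1786-01-10') : 162
-- 5. dayspinner mhop(n='-10') : 1784-10-01
-- 6. abacus begin(x='-24') : -24
-- 7. dayspinner markday(d='2009-03-28') : 2009-03-28
-- 8. abacus begin(x='69') : 69
-- 9. dayspinner dayname() : Saturday
-- 10. abacus begin(x='-1/2') : -1/2
-- 11. dayspinner markday(d='1774-08-07') : 1774-08-07

Answer: 1784-10-01


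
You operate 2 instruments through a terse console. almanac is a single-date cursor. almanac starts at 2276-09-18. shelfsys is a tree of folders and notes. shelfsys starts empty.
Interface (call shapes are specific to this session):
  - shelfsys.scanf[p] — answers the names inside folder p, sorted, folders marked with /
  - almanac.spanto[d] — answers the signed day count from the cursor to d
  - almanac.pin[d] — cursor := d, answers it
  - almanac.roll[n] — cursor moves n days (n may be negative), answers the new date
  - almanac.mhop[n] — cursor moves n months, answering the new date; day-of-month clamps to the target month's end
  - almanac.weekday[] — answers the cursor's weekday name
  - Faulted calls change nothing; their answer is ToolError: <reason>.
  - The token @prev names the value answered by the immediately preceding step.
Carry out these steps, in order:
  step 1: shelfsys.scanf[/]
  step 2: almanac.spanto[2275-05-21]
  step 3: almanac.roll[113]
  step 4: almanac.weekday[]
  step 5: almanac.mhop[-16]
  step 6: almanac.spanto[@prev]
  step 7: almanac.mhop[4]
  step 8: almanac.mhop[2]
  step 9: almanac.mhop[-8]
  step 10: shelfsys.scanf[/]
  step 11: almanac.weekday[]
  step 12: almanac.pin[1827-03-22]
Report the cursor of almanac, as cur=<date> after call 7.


Answer: cur=2276-01-09

Derivation:
Calling scanf using p: /: [].
Then spanto using d: 2275-05-21, — result: -486.
Invoking roll using n: 113, and get 2277-01-09.
I try weekday, — result: Tuesday.
Invoking mhop using n: -16, which returns 2275-09-09.
I invoke spanto using d: @prev, and observe 0.
I try mhop using n: 4: 2276-01-09.
I invoke mhop using n: 2, and see 2276-03-09.
I call mhop using n: -8, and get 2275-07-09.
Then scanf using p: /, which returns [].
Calling weekday: Friday.
Next I call pin using d: 1827-03-22: 1827-03-22.


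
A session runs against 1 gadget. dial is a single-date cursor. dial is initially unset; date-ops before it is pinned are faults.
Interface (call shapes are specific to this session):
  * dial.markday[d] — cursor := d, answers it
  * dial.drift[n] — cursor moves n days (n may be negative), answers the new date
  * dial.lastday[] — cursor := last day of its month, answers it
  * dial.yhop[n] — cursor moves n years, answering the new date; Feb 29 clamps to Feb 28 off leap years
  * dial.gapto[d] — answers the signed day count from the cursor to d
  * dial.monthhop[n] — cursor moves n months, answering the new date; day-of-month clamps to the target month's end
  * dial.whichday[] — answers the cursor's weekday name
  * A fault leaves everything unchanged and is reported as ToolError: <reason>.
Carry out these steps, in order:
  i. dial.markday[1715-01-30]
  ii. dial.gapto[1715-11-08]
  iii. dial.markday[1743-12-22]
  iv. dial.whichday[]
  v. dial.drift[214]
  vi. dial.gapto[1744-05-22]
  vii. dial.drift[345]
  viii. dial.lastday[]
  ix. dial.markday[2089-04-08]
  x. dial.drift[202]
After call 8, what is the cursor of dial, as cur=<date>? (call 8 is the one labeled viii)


→ dial.markday(d: 1715-01-30)
← 1715-01-30
→ dial.gapto(d: 1715-11-08)
← 282
→ dial.markday(d: 1743-12-22)
← 1743-12-22
→ dial.whichday()
← Sunday
→ dial.drift(n: 214)
← 1744-07-23
→ dial.gapto(d: 1744-05-22)
← -62
→ dial.drift(n: 345)
← 1745-07-03
→ dial.lastday()
← 1745-07-31
→ dial.markday(d: 2089-04-08)
← 2089-04-08
→ dial.drift(n: 202)
← 2089-10-27

Answer: cur=1745-07-31


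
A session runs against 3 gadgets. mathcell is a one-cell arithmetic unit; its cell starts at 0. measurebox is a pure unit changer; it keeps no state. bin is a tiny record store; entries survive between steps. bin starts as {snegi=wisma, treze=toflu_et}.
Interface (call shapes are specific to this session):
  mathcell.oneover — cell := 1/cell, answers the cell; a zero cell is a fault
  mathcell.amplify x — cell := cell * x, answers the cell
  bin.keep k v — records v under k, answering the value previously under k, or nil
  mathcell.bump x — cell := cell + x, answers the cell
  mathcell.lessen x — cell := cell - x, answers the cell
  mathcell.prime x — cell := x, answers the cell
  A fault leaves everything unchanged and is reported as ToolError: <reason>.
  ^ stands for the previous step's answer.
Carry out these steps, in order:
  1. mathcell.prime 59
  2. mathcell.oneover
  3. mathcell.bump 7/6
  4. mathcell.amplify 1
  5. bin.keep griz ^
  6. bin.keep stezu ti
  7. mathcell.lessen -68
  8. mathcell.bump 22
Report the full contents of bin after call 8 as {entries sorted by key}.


>>> prime x: 59
= 59
>>> oneover
= 1/59
>>> bump x: 7/6
= 419/354
>>> amplify x: 1
= 419/354
>>> keep k: griz v: ^
= nil
>>> keep k: stezu v: ti
= nil
>>> lessen x: -68
= 24491/354
>>> bump x: 22
= 32279/354

Answer: {griz=419/354, snegi=wisma, stezu=ti, treze=toflu_et}


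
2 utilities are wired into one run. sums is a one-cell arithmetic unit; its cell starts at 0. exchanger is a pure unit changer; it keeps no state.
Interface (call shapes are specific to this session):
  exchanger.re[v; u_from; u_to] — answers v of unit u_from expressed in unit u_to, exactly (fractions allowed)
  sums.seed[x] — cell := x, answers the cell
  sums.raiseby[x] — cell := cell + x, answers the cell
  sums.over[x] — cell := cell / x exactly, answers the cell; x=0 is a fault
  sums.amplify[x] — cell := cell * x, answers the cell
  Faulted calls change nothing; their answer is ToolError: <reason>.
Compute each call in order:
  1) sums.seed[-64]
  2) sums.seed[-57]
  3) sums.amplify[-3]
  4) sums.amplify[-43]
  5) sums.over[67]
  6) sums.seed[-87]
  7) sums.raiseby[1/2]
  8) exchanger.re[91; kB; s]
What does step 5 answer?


Answer: -7353/67

Derivation:
→ seed(-64)
← -64
→ seed(-57)
← -57
→ amplify(-3)
← 171
→ amplify(-43)
← -7353
→ over(67)
← -7353/67
→ seed(-87)
← -87
→ raiseby(1/2)
← -173/2
→ re(91, kB, s)
← ToolError: incompatible units


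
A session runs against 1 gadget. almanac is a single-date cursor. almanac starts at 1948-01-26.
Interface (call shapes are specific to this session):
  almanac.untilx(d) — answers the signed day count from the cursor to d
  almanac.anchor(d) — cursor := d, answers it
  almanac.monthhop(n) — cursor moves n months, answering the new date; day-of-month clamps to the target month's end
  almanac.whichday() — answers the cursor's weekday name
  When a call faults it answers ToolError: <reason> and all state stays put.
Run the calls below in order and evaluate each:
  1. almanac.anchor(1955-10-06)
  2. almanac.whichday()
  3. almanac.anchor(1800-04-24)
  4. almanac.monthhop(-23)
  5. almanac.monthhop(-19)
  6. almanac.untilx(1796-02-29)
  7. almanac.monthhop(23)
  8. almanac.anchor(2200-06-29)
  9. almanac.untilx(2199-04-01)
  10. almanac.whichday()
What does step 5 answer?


>> anchor(d='1955-10-06')
<< 1955-10-06
>> whichday()
<< Thursday
>> anchor(d='1800-04-24')
<< 1800-04-24
>> monthhop(n='-23')
<< 1798-05-24
>> monthhop(n='-19')
<< 1796-10-24
>> untilx(d='1796-02-29')
<< -238
>> monthhop(n='23')
<< 1798-09-24
>> anchor(d='2200-06-29')
<< 2200-06-29
>> untilx(d='2199-04-01')
<< -454
>> whichday()
<< Sunday

Answer: 1796-10-24


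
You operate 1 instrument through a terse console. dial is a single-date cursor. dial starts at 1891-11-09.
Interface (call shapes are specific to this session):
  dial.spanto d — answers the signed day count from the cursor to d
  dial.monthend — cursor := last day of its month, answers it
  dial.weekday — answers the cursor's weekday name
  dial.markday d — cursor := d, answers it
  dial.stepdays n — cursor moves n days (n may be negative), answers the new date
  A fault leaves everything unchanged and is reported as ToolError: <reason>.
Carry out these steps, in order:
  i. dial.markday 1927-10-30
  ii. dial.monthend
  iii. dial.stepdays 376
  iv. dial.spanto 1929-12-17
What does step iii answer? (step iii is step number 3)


Answer: 1928-11-10

Derivation:
Now I run markday(d→1927-10-30), → 1927-10-30.
Using monthend, — result: 1927-10-31.
Invoking stepdays(n→376), — result: 1928-11-10.
Invoking spanto(d→1929-12-17), yielding 402.


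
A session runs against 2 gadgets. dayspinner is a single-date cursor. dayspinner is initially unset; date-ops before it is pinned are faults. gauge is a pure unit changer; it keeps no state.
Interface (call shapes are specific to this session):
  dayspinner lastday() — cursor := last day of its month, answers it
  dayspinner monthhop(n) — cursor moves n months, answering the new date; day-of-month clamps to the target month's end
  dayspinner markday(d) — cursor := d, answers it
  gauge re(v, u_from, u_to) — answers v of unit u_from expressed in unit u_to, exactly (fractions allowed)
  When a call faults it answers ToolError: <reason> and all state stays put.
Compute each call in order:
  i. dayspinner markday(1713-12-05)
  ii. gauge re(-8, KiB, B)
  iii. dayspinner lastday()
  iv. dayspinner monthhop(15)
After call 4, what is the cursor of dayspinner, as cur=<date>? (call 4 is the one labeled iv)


-> dayspinner markday(d→1713-12-05)
<- 1713-12-05
-> gauge re(v→-8, u_from→KiB, u_to→B)
<- -8192
-> dayspinner lastday()
<- 1713-12-31
-> dayspinner monthhop(n→15)
<- 1715-03-31

Answer: cur=1715-03-31


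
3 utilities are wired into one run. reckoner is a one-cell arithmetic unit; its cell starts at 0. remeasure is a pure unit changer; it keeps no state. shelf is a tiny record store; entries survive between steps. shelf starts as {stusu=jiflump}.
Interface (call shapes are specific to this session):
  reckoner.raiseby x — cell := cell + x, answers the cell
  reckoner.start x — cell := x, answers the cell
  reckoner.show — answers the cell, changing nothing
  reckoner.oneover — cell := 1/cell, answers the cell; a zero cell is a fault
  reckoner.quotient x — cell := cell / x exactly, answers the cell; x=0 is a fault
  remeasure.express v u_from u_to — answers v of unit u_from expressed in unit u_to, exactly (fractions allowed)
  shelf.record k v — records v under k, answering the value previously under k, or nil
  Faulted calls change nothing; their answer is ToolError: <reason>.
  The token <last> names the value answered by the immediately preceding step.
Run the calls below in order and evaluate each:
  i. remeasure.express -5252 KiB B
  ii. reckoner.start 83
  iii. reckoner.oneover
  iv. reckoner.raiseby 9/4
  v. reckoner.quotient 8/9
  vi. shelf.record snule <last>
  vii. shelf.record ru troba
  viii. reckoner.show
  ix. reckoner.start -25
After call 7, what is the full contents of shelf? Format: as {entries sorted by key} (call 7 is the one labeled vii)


$ remeasure.express v: -5252 u_from: KiB u_to: B
[out] -5378048
$ reckoner.start x: 83
[out] 83
$ reckoner.oneover
[out] 1/83
$ reckoner.raiseby x: 9/4
[out] 751/332
$ reckoner.quotient x: 8/9
[out] 6759/2656
$ shelf.record k: snule v: <last>
[out] nil
$ shelf.record k: ru v: troba
[out] nil
$ reckoner.show
[out] 6759/2656
$ reckoner.start x: -25
[out] -25

Answer: {ru=troba, snule=6759/2656, stusu=jiflump}


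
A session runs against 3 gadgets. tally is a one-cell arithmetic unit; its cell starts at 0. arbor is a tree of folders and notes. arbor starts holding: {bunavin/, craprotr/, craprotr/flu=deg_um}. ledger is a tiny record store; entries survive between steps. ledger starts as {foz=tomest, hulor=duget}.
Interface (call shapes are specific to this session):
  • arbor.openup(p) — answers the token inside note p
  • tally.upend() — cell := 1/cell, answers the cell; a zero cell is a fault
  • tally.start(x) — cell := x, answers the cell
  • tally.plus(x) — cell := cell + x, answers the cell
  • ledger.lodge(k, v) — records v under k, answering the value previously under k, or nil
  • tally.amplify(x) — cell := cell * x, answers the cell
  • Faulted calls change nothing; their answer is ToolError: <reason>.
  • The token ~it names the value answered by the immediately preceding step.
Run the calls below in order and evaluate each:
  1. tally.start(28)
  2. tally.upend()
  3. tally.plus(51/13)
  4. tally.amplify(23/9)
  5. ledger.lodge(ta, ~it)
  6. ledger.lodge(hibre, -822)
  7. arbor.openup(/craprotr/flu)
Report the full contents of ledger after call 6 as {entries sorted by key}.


-- tally.start(x: 28) == 28
-- tally.upend() == 1/28
-- tally.plus(x: 51/13) == 1441/364
-- tally.amplify(x: 23/9) == 33143/3276
-- ledger.lodge(k: ta, v: ~it) == nil
-- ledger.lodge(k: hibre, v: -822) == nil
-- arbor.openup(p: /craprotr/flu) == deg_um

Answer: {foz=tomest, hibre=-822, hulor=duget, ta=33143/3276}


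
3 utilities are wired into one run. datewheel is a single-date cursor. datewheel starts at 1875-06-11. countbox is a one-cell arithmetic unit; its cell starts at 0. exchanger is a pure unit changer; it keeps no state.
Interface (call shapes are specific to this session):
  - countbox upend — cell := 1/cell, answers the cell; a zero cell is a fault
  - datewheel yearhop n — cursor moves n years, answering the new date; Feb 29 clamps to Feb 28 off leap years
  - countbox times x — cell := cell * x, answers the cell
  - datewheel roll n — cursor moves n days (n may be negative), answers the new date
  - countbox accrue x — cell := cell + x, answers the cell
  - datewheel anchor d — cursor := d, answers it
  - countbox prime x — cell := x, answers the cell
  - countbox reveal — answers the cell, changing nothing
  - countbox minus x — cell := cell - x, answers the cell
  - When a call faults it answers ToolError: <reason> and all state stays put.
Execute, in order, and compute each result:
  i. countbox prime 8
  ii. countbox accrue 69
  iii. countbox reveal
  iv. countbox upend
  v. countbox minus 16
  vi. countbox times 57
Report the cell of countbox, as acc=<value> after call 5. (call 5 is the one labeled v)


Calling countbox prime passing x='8', → 8.
Then countbox accrue passing x='69', yielding 77.
Now I run countbox reveal(): 77.
Invoking countbox upend(), and see 1/77.
I invoke countbox minus passing x='16', which returns -1231/77.
Now I run countbox times passing x='57', — result: -70167/77.

Answer: acc=-1231/77
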